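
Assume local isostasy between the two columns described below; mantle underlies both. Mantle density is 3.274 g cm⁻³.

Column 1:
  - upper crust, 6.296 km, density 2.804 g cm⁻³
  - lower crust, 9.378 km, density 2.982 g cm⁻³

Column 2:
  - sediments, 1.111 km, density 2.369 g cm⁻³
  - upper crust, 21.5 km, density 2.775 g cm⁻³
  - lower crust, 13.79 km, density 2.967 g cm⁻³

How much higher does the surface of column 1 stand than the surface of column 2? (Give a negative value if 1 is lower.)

−3.14 km

For any compensation level in the mantle, the mantle terms cancel and isostasy reduces to e = (Σt_1 − Σt_2) − (Σ(ρt)_1 − Σ(ρt)_2) / ρ_m.
Σt_1 = 15.674 km; Σt_2 = 36.401 km; Σ(ρt)_1 = 45.61918; Σ(ρt)_2 = 103.209389 (in km·g cm⁻³).
e = (15.674 − 36.401) − (45.61918 − 103.209389) / 3.274 = −3.14 km.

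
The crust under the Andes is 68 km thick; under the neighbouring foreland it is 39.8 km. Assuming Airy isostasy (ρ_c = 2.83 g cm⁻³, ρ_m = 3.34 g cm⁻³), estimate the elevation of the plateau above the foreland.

4.31 km

Excess crust Δ = 68 km − 39.8 km = 28.2 km, split between elevation h and root r with h + r = Δ.
Airy balance ρ_c h = (ρ_m − ρ_c) r gives r = h ρ_c/(ρ_m − ρ_c), so h (1 + ρ_c/(ρ_m − ρ_c)) = Δ, i.e. h = Δ (ρ_m − ρ_c)/ρ_m.
h = 28.2 km × 0.51/3.34 = 4.31 km.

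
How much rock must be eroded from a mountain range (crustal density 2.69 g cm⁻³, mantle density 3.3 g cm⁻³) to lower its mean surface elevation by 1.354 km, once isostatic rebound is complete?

7.32 km

Net drop Δ = e − u = e − e ρ_c/ρ_m = e (ρ_m − ρ_c)/ρ_m.
e = Δ ρ_m/(ρ_m − ρ_c) = 1.354 km × 3.3/0.61 = 7.32 km.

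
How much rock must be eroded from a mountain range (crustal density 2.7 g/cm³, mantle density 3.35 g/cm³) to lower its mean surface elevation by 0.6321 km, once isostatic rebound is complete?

Net drop Δ = e − u = e − e ρ_c/ρ_m = e (ρ_m − ρ_c)/ρ_m.
e = Δ ρ_m/(ρ_m − ρ_c) = 0.6321 km × 3.35/0.65 = 3.26 km.

3.26 km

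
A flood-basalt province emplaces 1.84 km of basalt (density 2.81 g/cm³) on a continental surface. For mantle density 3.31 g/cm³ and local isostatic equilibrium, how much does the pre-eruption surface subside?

Subaerial loading: s = t ρ_load / ρ_m.
s = 1.84 km × 2.81/3.31 = 1.56 km.

1.56 km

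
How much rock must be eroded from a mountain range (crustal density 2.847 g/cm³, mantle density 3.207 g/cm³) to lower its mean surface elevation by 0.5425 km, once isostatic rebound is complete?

4.83 km

Net drop Δ = e − u = e − e ρ_c/ρ_m = e (ρ_m − ρ_c)/ρ_m.
e = Δ ρ_m/(ρ_m − ρ_c) = 0.5425 km × 3.207/0.36 = 4.83 km.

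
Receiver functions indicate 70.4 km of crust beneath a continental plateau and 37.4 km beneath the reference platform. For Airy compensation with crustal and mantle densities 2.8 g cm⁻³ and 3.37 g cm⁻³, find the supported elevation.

5.58 km

Excess crust Δ = 70.4 km − 37.4 km = 33 km, split between elevation h and root r with h + r = Δ.
Airy balance ρ_c h = (ρ_m − ρ_c) r gives r = h ρ_c/(ρ_m − ρ_c), so h (1 + ρ_c/(ρ_m − ρ_c)) = Δ, i.e. h = Δ (ρ_m − ρ_c)/ρ_m.
h = 33 km × 0.57/3.37 = 5.58 km.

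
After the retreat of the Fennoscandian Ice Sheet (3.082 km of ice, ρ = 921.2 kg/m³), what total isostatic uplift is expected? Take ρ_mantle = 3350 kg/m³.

Removing the load lets mantle flow back in; uplift u satisfies ρ_ice t = ρ_m u.
u = t ρ_ice/ρ_m = 3.082 km × 921.2/3350 = 0.848 km.

0.848 km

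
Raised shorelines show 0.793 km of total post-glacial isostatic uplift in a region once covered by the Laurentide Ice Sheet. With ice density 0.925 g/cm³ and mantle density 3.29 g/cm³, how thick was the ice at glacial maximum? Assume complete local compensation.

2.82 km

u = t ρ_ice/ρ_m → t = u ρ_m/ρ_ice = 0.793 km × 3.29/0.925 = 2.82 km.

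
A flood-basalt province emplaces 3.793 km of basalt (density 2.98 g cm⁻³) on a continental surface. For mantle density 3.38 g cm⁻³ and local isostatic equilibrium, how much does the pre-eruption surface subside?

Subaerial loading: s = t ρ_load / ρ_m.
s = 3.793 km × 2.98/3.38 = 3.34 km.

3.34 km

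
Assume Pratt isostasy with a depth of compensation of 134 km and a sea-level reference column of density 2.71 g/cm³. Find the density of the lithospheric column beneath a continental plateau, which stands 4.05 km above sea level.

2.63 g/cm³

Pratt balance: ρ_ref D = ρ (D + h).
ρ = ρ_ref D/(D + h) = 2.71 × 134 km/(134 km + 4.05 km) = 2.63 g/cm³.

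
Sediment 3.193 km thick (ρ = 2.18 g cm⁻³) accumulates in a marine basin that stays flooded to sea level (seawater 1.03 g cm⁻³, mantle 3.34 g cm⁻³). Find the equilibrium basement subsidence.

Submarine loading: the sediment displaces seawater, and the subsidence is in turn flooded, so s (ρ_m − ρ_w) = t (ρ_sed − ρ_w).
s = 3.193 km × (2.18 − 1.03) / (3.34 − 1.03) = 1.59 km.

1.59 km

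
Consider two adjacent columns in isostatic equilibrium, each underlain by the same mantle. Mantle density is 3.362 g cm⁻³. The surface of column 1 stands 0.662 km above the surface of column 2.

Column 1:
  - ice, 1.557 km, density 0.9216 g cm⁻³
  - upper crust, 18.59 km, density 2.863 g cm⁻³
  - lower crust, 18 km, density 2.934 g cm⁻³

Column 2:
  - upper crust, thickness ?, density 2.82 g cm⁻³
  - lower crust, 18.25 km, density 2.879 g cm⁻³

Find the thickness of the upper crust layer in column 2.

Take the compensation level at the base of the deeper column (depth z_c below the surface of column 1) and equate Σ ρ_i t_i down to z_c; mantle fills any gap and the z_c terms cancel.
Column 1: 1.557×0.9216 + 18.59×2.863 + 18×2.934 + (z_c − 38.147)×3.362
Column 2: 0.662×0 + x×2.82 + 18.25×2.879 + (z_c − 0.662 − 18.25 − x)×3.362
The z_c×3.362 term appears on both sides and cancels. Collect the known terms of each column as K = Σ(ρt)_known − 3.362 × (depth of known layers): K_1 = 107.470101 − 3.362×38.147 = −20.7801128; K_2 = 52.54175 − 3.362×(0.662 + 18.25) = −11.040394.
Balance: K_1 = K_2 − x×(3.362 − 2.82), so x = (K_2 − K_1)/(3.362 − 2.82) = 9.73972/0.542 = 18 km.

18 km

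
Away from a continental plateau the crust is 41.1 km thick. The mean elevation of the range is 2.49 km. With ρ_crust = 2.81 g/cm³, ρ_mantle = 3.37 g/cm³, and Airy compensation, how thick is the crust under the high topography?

56.1 km

Root depth r = h ρ_c / (ρ_m − ρ_c) = 2.49 km × 2.81 / 0.56 = 12.49 km.
Total thickness = T + h + r = 41.1 km + 2.49 km + 12.49 km = 56.1 km.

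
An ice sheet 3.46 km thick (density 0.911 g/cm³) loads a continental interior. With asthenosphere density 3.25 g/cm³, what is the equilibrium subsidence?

0.97 km

Balancing pressure at the compensation depth: the ice load ρ_ice t is balanced by mantle displaced below, ρ_m s.
s = t ρ_ice / ρ_m = 3.46 km × 0.911/3.25 = 0.97 km.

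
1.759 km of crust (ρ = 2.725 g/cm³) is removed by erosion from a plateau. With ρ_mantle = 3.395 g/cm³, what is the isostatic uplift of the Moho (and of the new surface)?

Unloading: uplift u = e ρ_c/ρ_m = 1.759 km × 2.725/3.395 = 1.41 km.

1.41 km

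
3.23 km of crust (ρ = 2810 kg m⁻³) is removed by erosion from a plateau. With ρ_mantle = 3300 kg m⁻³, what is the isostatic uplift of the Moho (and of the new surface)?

2.75 km

Unloading: uplift u = e ρ_c/ρ_m = 3.23 km × 2810/3300 = 2.75 km.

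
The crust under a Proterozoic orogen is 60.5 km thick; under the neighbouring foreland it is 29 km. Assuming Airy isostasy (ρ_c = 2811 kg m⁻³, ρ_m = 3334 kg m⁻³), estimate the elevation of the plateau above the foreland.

4.94 km

Excess crust Δ = 60.5 km − 29 km = 31.5 km, split between elevation h and root r with h + r = Δ.
Airy balance ρ_c h = (ρ_m − ρ_c) r gives r = h ρ_c/(ρ_m − ρ_c), so h (1 + ρ_c/(ρ_m − ρ_c)) = Δ, i.e. h = Δ (ρ_m − ρ_c)/ρ_m.
h = 31.5 km × 523/3334 = 4.94 km.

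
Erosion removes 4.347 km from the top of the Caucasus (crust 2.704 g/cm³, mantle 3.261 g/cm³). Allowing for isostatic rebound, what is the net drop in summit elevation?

Rebound u = e ρ_c/ρ_m = 4.347 km × 2.704/3.261 = 3.605 km.
Net surface drop = e − u = 4.347 km − 3.605 km = e (ρ_m − ρ_c)/ρ_m = 0.742 km.

0.742 km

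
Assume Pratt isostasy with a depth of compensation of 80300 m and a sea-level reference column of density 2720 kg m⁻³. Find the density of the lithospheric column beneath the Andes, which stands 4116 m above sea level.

2590 kg m⁻³

Pratt balance: ρ_ref D = ρ (D + h).
ρ = ρ_ref D/(D + h) = 2720 × 80300 m/(80300 m + 4116 m) = 2590 kg m⁻³.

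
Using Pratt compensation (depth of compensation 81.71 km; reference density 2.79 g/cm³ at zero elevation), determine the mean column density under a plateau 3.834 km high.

2.66 g/cm³

Pratt balance: ρ_ref D = ρ (D + h).
ρ = ρ_ref D/(D + h) = 2.79 × 81.71 km/(81.71 km + 3.834 km) = 2.66 g/cm³.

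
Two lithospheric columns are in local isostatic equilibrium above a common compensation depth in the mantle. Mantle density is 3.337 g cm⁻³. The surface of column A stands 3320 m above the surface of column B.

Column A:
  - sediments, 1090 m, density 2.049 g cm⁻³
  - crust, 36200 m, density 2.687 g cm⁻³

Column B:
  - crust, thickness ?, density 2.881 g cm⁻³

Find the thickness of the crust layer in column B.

30400 m

Take the compensation level at the base of the deeper column (depth z_c below the surface of column A) and equate Σ ρ_i t_i down to z_c; mantle fills any gap and the z_c terms cancel.
Column A: 1090×2.049 + 36200×2.687 + (z_c − 37290)×3.337
Column B: 3320×0 + x×2.881 + (z_c − 3320 − 0 − x)×3.337
The z_c×3.337 term appears on both sides and cancels. Collect the known terms of each column as K = Σ(ρt)_known − 3.337 × (depth of known layers): K_A = 99502.81 − 3.337×37290 = −24933.92; K_B = 0 − 3.337×(3320 + 0) = −11078.84.
Balance: K_A = K_B − x×(3.337 − 2.881), so x = (K_B − K_A)/(3.337 − 2.881) = 13855.1/0.456 = 30400 m.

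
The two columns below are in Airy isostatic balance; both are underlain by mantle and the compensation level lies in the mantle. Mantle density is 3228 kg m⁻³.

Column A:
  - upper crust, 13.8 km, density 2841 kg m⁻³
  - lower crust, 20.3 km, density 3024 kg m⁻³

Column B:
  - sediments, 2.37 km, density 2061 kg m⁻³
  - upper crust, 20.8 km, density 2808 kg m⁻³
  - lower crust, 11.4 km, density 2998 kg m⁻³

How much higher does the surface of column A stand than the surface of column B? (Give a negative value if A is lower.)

For any compensation level in the mantle, the mantle terms cancel and isostasy reduces to e = (Σt_A − Σt_B) − (Σ(ρt)_A − Σ(ρt)_B) / ρ_m.
Σt_A = 34.1 km; Σt_B = 34.57 km; Σ(ρt)_A = 100593; Σ(ρt)_B = 97468.17 (in km·kg m⁻³).
e = (34.1 − 34.57) − (100593 − 97468.17) / 3228 = −1.44 km.

−1.44 km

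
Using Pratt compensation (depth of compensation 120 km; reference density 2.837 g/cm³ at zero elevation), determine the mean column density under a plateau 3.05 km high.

Pratt balance: ρ_ref D = ρ (D + h).
ρ = ρ_ref D/(D + h) = 2.837 × 120 km/(120 km + 3.05 km) = 2.77 g/cm³.

2.77 g/cm³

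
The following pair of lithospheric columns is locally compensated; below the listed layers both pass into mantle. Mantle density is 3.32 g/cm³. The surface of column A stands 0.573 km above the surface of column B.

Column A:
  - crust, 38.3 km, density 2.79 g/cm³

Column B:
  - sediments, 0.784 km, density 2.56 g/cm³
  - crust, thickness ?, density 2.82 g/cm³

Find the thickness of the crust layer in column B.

Take the compensation level at the base of the deeper column (depth z_c below the surface of column A) and equate Σ ρ_i t_i down to z_c; mantle fills any gap and the z_c terms cancel.
Column A: 38.3×2.79 + (z_c − 38.3)×3.32
Column B: 0.573×0 + 0.784×2.56 + x×2.82 + (z_c − 0.573 − 0.784 − x)×3.32
The z_c×3.32 term appears on both sides and cancels. Collect the known terms of each column as K = Σ(ρt)_known − 3.32 × (depth of known layers): K_A = 106.857 − 3.32×38.3 = −20.299; K_B = 2.00704 − 3.32×(0.573 + 0.784) = −2.4982.
Balance: K_A = K_B − x×(3.32 − 2.82), so x = (K_B − K_A)/(3.32 − 2.82) = 17.8008/0.5 = 35.6 km.

35.6 km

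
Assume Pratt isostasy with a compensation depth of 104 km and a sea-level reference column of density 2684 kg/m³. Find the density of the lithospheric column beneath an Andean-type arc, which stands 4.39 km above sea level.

Pratt balance: ρ_ref D = ρ (D + h).
ρ = ρ_ref D/(D + h) = 2684 × 104 km/(104 km + 4.39 km) = 2580 kg/m³.

2580 kg/m³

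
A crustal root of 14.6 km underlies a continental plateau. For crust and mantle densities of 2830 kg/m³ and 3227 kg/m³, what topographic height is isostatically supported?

2.05 km

For local isostatic compensation: ρ_c h = (ρ_m − ρ_c) r.
h = r (ρ_m − ρ_c) / ρ_c = 14.6 km × (3227 − 2830) / 2830 = 2.05 km.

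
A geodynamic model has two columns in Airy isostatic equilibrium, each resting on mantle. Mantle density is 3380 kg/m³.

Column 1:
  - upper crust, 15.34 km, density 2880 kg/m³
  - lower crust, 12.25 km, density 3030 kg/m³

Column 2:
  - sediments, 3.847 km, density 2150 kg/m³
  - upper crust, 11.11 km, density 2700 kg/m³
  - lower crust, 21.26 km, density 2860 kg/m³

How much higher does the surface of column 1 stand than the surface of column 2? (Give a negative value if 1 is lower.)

−3.37 km

For any compensation level in the mantle, the mantle terms cancel and isostasy reduces to e = (Σt_1 − Σt_2) − (Σ(ρt)_1 − Σ(ρt)_2) / ρ_m.
Σt_1 = 27.59 km; Σt_2 = 36.217 km; Σ(ρt)_1 = 81296.7; Σ(ρt)_2 = 99071.65 (in km·kg/m³).
e = (27.59 − 36.217) − (81296.7 − 99071.65) / 3380 = −3.37 km.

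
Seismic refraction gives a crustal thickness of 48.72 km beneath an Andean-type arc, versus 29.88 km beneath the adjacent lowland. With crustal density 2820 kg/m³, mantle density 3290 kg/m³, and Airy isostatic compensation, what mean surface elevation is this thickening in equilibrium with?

Excess crust Δ = 48.72 km − 29.88 km = 18.84 km, split between elevation h and root r with h + r = Δ.
Airy balance ρ_c h = (ρ_m − ρ_c) r gives r = h ρ_c/(ρ_m − ρ_c), so h (1 + ρ_c/(ρ_m − ρ_c)) = Δ, i.e. h = Δ (ρ_m − ρ_c)/ρ_m.
h = 18.84 km × 470/3290 = 2.69 km.

2.69 km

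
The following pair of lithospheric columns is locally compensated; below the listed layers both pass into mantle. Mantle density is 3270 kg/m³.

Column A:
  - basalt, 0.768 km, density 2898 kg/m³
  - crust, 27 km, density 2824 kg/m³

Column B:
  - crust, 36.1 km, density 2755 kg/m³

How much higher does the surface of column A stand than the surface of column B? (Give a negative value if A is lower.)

−1.92 km

For any compensation level in the mantle, the mantle terms cancel and isostasy reduces to e = (Σt_A − Σt_B) − (Σ(ρt)_A − Σ(ρt)_B) / ρ_m.
Σt_A = 27.768 km; Σt_B = 36.1 km; Σ(ρt)_A = 78473.664; Σ(ρt)_B = 99455.5 (in km·kg/m³).
e = (27.768 − 36.1) − (78473.664 − 99455.5) / 3270 = −1.92 km.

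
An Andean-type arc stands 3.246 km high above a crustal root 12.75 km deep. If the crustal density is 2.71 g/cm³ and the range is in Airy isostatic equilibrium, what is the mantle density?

Airy balance: ρ_c h = (ρ_m − ρ_c) r → ρ_m = ρ_c (1 + h/r).
ρ_m = 2.71 × (1 + 3.246 km/12.75 km) = 3.4 g/cm³.

3.4 g/cm³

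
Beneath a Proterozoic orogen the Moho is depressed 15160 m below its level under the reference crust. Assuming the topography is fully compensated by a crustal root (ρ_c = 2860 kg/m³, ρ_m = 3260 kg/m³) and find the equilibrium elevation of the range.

Isostatic balance requires: ρ_c h = (ρ_m − ρ_c) r.
h = r (ρ_m − ρ_c) / ρ_c = 15160 m × (3260 − 2860) / 2860 = 2120 m.

2120 m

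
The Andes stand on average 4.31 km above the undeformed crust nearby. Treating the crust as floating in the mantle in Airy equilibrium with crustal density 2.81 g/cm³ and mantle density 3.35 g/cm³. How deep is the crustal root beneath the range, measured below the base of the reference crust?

22.4 km

Balancing pressure at the compensation depth: the weight of the topography is balanced by the buoyancy of the root, ρ_c h = (ρ_m − ρ_c) r.
r = h · ρ_c / (ρ_m − ρ_c) = 4.31 km × 2.81 / (3.35 − 2.81) = 22.4 km.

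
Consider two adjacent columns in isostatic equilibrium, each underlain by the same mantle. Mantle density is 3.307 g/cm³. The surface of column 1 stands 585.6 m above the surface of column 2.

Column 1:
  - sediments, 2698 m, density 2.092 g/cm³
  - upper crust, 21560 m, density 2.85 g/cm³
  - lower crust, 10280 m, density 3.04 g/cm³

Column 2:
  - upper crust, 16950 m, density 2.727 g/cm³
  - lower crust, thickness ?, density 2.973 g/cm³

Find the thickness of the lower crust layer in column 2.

12300 m

Take the compensation level at the base of the deeper column (depth z_c below the surface of column 1) and equate Σ ρ_i t_i down to z_c; mantle fills any gap and the z_c terms cancel.
Column 1: 2698×2.092 + 21560×2.85 + 10280×3.04 + (z_c − 34538)×3.307
Column 2: 585.6×0 + 16950×2.727 + x×2.973 + (z_c − 585.6 − 16950 − x)×3.307
The z_c×3.307 term appears on both sides and cancels. Collect the known terms of each column as K = Σ(ρt)_known − 3.307 × (depth of known layers): K_1 = 98341.416 − 3.307×34538 = −15875.75; K_2 = 46222.65 − 3.307×(585.6 + 16950) = −11767.5792.
Balance: K_1 = K_2 − x×(3.307 − 2.973), so x = (K_2 − K_1)/(3.307 − 2.973) = 4108.17/0.334 = 12300 m.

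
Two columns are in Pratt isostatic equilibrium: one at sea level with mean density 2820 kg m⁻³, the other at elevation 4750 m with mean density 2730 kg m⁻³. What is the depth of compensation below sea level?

ρ_ref D = ρ (D + h) → D (ρ_ref − ρ) = ρ h.
D = ρ h/(ρ_ref − ρ) = 2730 × 4750 m/(2820 − 2730) = 144000 m.

144000 m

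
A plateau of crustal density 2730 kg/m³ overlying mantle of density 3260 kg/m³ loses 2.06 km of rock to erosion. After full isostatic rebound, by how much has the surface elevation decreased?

Rebound u = e ρ_c/ρ_m = 2.06 km × 2730/3260 = 1.725 km.
Net surface drop = e − u = 2.06 km − 1.725 km = e (ρ_m − ρ_c)/ρ_m = 0.335 km.

0.335 km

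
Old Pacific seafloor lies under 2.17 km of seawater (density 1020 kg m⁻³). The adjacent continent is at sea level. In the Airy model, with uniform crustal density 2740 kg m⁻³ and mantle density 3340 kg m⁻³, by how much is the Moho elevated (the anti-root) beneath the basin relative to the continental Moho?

6.22 km

In Airy isostatic equilibrium: replacing crust with seawater at the top is compensated by replacing crust with mantle at the base: d (ρ_c − ρ_w) = a (ρ_m − ρ_c).
a = d (ρ_c − ρ_w)/(ρ_m − ρ_c) = 2.17 km × 1720/600 = 6.22 km.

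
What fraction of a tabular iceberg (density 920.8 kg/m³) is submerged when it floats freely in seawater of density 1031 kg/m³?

Submerged fraction = ρ_obj/ρ_fluid = 920.8/1031 = 0.893.

0.893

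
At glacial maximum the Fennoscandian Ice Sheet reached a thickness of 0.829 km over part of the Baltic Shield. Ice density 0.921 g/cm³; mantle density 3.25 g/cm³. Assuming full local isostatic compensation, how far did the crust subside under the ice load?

Balancing pressure at the compensation depth: the ice load ρ_ice t is balanced by mantle displaced below, ρ_m s.
s = t ρ_ice / ρ_m = 0.829 km × 0.921/3.25 = 0.235 km.

0.235 km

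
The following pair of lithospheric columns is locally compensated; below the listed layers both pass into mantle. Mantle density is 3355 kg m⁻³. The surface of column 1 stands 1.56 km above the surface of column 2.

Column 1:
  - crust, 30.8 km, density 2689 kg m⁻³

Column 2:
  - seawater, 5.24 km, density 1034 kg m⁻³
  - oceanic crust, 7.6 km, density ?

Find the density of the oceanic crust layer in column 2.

2940 kg m⁻³

Take the compensation level at the base of the deeper column (depth z_c below the surface of column 1) and equate Σ ρ_i t_i down to z_c; mantle fills any gap and the z_c terms cancel.
Column 1: 30.8×2689 + (z_c − 30.8)×3355
Column 2: 1.56×0 + 5.24×1034 + 7.6×ρ + (z_c − 1.56 − 12.84)×3355
The z_c×3355 term appears on both sides and cancels. Collect the known terms of each column as K = Σ(ρt)_known − 3355 × (depth of known layers): K_1 = 82821.2 − 3355×30.8 = −20512.8; K_2 = 5418.16 − 3355×(1.56 + 12.84) = −42893.84.
Balance: K_1 = K_2 + 7.6×ρ, so ρ = (K_1 − K_2)/7.6 = 22381/7.6 = 2940 kg m⁻³.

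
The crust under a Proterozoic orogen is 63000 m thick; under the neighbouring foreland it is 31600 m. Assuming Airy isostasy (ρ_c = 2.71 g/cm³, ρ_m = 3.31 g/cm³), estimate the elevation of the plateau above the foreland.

Excess crust Δ = 63000 m − 31600 m = 31400 m, split between elevation h and root r with h + r = Δ.
Airy balance ρ_c h = (ρ_m − ρ_c) r gives r = h ρ_c/(ρ_m − ρ_c), so h (1 + ρ_c/(ρ_m − ρ_c)) = Δ, i.e. h = Δ (ρ_m − ρ_c)/ρ_m.
h = 31400 m × 0.6/3.31 = 5690 m.

5690 m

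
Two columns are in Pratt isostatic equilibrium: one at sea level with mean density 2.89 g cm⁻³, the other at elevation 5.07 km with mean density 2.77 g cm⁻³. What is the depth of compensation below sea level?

117 km

ρ_ref D = ρ (D + h) → D (ρ_ref − ρ) = ρ h.
D = ρ h/(ρ_ref − ρ) = 2.77 × 5.07 km/(2.89 − 2.77) = 117 km.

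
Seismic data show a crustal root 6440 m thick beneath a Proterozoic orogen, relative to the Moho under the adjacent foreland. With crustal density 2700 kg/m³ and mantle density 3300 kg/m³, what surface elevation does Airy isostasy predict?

Equating mass per unit area of the two columns: ρ_c h = (ρ_m − ρ_c) r.
h = r (ρ_m − ρ_c) / ρ_c = 6440 m × (3300 − 2700) / 2700 = 1430 m.

1430 m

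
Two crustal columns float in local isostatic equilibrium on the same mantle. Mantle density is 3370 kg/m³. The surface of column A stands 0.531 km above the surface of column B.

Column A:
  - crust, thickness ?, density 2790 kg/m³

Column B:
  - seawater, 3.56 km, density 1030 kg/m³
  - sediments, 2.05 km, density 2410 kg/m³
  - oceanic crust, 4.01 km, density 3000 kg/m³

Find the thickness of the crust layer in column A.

23.4 km

Take the compensation level at the base of the deeper column (depth z_c below the surface of column A) and equate Σ ρ_i t_i down to z_c; mantle fills any gap and the z_c terms cancel.
Column A: x×2790 + (z_c − 0 − x)×3370
Column B: 0.531×0 + 3.56×1030 + 2.05×2410 + 4.01×3000 + (z_c − 0.531 − 9.62)×3370
The z_c×3370 term appears on both sides and cancels. Collect the known terms of each column as K = Σ(ρt)_known − 3370 × (depth of known layers): K_A = 0 − 3370×0 = 0; K_B = 20637.3 − 3370×(0.531 + 9.62) = −13571.57.
Balance: K_A − x×(3370 − 2790) = K_B, so x = (K_A − K_B)/(3370 − 2790) = 13571.6/580 = 23.4 km.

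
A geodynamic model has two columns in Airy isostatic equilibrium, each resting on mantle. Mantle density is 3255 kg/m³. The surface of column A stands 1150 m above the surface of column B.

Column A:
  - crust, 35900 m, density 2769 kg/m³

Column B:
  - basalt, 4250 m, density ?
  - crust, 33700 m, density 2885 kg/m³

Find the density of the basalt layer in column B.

2960 kg/m³

Take the compensation level at the base of the deeper column (depth z_c below the surface of column A) and equate Σ ρ_i t_i down to z_c; mantle fills any gap and the z_c terms cancel.
Column A: 35900×2769 + (z_c − 35900)×3255
Column B: 1150×0 + 4250×ρ + 33700×2885 + (z_c − 1150 − 37950)×3255
The z_c×3255 term appears on both sides and cancels. Collect the known terms of each column as K = Σ(ρt)_known − 3255 × (depth of known layers): K_A = 99407100 − 3255×35900 = −17447400; K_B = 97224500 − 3255×(1150 + 37950) = −30046000.
Balance: K_A = K_B + 4250×ρ, so ρ = (K_A − K_B)/4250 = 12598600/4250 = 2960 kg/m³.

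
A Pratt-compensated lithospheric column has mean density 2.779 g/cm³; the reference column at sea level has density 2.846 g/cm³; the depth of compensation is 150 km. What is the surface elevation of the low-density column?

ρ_ref D = ρ (D + h) → h = D (ρ_ref − ρ)/ρ.
h = 150 km × (2.846 − 2.779)/2.779 = 3.62 km.

3.62 km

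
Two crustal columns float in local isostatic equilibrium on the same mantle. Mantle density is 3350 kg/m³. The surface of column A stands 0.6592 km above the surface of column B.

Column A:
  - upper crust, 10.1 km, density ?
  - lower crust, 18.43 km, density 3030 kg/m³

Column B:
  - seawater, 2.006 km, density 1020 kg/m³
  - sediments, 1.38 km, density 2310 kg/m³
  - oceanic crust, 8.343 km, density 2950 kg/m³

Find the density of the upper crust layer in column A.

Take the compensation level at the base of the deeper column (depth z_c below the surface of column A) and equate Σ ρ_i t_i down to z_c; mantle fills any gap and the z_c terms cancel.
Column A: 10.1×ρ + 18.43×3030 + (z_c − 28.53)×3350
Column B: 0.6592×0 + 2.006×1020 + 1.38×2310 + 8.343×2950 + (z_c − 0.6592 − 11.729)×3350
The z_c×3350 term appears on both sides and cancels. Collect the known terms of each column as K = Σ(ρt)_known − 3350 × (depth of known layers): K_A = 55842.9 − 3350×28.53 = −39732.6; K_B = 29845.77 − 3350×(0.6592 + 11.729) = −11654.7.
Balance: K_A + 10.1×ρ = K_B, so ρ = (K_B − K_A)/10.1 = 28077.9/10.1 = 2780 kg/m³.

2780 kg/m³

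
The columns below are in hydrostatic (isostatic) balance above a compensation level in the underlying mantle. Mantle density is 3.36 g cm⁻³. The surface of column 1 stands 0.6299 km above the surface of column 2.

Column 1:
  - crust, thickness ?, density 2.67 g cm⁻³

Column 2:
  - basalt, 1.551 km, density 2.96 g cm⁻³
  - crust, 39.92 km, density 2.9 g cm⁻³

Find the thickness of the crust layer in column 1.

Take the compensation level at the base of the deeper column (depth z_c below the surface of column 1) and equate Σ ρ_i t_i down to z_c; mantle fills any gap and the z_c terms cancel.
Column 1: x×2.67 + (z_c − 0 − x)×3.36
Column 2: 0.6299×0 + 1.551×2.96 + 39.92×2.9 + (z_c − 0.6299 − 41.471)×3.36
The z_c×3.36 term appears on both sides and cancels. Collect the known terms of each column as K = Σ(ρt)_known − 3.36 × (depth of known layers): K_1 = 0 − 3.36×0 = 0; K_2 = 120.35896 − 3.36×(0.6299 + 41.471) = −21.100064.
Balance: K_1 − x×(3.36 − 2.67) = K_2, so x = (K_1 − K_2)/(3.36 − 2.67) = 21.1001/0.69 = 30.6 km.

30.6 km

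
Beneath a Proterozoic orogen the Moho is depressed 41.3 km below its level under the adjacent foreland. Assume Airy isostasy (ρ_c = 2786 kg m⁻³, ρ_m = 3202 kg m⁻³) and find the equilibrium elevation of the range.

By Archimedes' principle applied to the lithosphere: ρ_c h = (ρ_m − ρ_c) r.
h = r (ρ_m − ρ_c) / ρ_c = 41.3 km × (3202 − 2786) / 2786 = 6.17 km.

6.17 km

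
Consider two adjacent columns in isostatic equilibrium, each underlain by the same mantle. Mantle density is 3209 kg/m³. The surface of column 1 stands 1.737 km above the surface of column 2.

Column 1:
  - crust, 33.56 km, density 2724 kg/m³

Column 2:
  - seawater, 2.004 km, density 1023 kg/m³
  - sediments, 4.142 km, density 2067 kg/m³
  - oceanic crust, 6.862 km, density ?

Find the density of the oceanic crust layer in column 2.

2980 kg/m³

Take the compensation level at the base of the deeper column (depth z_c below the surface of column 1) and equate Σ ρ_i t_i down to z_c; mantle fills any gap and the z_c terms cancel.
Column 1: 33.56×2724 + (z_c − 33.56)×3209
Column 2: 1.737×0 + 2.004×1023 + 4.142×2067 + 6.862×ρ + (z_c − 1.737 − 13.008)×3209
The z_c×3209 term appears on both sides and cancels. Collect the known terms of each column as K = Σ(ρt)_known − 3209 × (depth of known layers): K_1 = 91417.44 − 3209×33.56 = −16276.6; K_2 = 10611.606 − 3209×(1.737 + 13.008) = −36705.099.
Balance: K_1 = K_2 + 6.862×ρ, so ρ = (K_1 − K_2)/6.862 = 20428.5/6.862 = 2980 kg/m³.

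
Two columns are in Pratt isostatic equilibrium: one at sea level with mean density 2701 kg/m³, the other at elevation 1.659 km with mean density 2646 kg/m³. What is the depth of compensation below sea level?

79.8 km

ρ_ref D = ρ (D + h) → D (ρ_ref − ρ) = ρ h.
D = ρ h/(ρ_ref − ρ) = 2646 × 1.659 km/(2701 − 2646) = 79.8 km.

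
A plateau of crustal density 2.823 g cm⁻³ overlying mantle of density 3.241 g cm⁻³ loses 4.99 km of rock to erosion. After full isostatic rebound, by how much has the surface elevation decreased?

0.644 km

Rebound u = e ρ_c/ρ_m = 4.99 km × 2.823/3.241 = 4.346 km.
Net surface drop = e − u = 4.99 km − 4.346 km = e (ρ_m − ρ_c)/ρ_m = 0.644 km.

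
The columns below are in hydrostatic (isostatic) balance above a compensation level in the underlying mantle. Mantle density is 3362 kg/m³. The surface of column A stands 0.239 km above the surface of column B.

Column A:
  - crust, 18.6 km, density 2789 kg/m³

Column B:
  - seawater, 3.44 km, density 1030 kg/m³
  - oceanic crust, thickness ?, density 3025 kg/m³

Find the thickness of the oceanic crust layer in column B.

Take the compensation level at the base of the deeper column (depth z_c below the surface of column A) and equate Σ ρ_i t_i down to z_c; mantle fills any gap and the z_c terms cancel.
Column A: 18.6×2789 + (z_c − 18.6)×3362
Column B: 0.239×0 + 3.44×1030 + x×3025 + (z_c − 0.239 − 3.44 − x)×3362
The z_c×3362 term appears on both sides and cancels. Collect the known terms of each column as K = Σ(ρt)_known − 3362 × (depth of known layers): K_A = 51875.4 − 3362×18.6 = −10657.8; K_B = 3543.2 − 3362×(0.239 + 3.44) = −8825.598.
Balance: K_A = K_B − x×(3362 − 3025), so x = (K_B − K_A)/(3362 − 3025) = 1832.2/337 = 5.44 km.

5.44 km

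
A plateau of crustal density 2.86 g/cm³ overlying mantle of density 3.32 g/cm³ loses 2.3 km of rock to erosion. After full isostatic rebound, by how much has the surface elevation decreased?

Rebound u = e ρ_c/ρ_m = 2.3 km × 2.86/3.32 = 1.981 km.
Net surface drop = e − u = 2.3 km − 1.981 km = e (ρ_m − ρ_c)/ρ_m = 0.319 km.

0.319 km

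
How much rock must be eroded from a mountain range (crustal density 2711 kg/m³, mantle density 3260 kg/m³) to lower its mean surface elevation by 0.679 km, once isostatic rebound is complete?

4.03 km

Net drop Δ = e − u = e − e ρ_c/ρ_m = e (ρ_m − ρ_c)/ρ_m.
e = Δ ρ_m/(ρ_m − ρ_c) = 0.679 km × 3260/549 = 4.03 km.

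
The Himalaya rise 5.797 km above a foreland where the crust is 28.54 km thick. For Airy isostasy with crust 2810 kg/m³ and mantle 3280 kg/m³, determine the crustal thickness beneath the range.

Root depth r = h ρ_c / (ρ_m − ρ_c) = 5.797 km × 2810 / 470 = 34.66 km.
Total thickness = T + h + r = 28.54 km + 5.797 km + 34.66 km = 69 km.

69 km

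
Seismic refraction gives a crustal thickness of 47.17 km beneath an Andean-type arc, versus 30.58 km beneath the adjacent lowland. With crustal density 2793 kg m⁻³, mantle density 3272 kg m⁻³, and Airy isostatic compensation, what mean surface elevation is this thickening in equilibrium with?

2.43 km

Excess crust Δ = 47.17 km − 30.58 km = 16.59 km, split between elevation h and root r with h + r = Δ.
Airy balance ρ_c h = (ρ_m − ρ_c) r gives r = h ρ_c/(ρ_m − ρ_c), so h (1 + ρ_c/(ρ_m − ρ_c)) = Δ, i.e. h = Δ (ρ_m − ρ_c)/ρ_m.
h = 16.59 km × 479/3272 = 2.43 km.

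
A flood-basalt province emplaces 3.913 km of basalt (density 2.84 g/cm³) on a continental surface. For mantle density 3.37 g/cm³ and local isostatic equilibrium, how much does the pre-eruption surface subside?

3.3 km

Subaerial loading: s = t ρ_load / ρ_m.
s = 3.913 km × 2.84/3.37 = 3.3 km.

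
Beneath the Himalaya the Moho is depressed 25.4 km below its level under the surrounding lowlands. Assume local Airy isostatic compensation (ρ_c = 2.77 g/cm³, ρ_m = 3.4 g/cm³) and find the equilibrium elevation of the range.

For local isostatic compensation: ρ_c h = (ρ_m − ρ_c) r.
h = r (ρ_m − ρ_c) / ρ_c = 25.4 km × (3.4 − 2.77) / 2.77 = 5.78 km.

5.78 km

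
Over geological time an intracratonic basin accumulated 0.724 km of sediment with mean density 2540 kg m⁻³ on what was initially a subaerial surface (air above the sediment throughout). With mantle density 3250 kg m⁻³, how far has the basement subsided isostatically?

0.566 km

Subaerial load: s = t ρ_sed / ρ_m = 0.724 km × 2540/3250 = 0.566 km.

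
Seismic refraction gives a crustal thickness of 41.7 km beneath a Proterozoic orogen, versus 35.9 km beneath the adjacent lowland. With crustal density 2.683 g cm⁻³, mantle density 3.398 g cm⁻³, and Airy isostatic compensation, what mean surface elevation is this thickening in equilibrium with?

Excess crust Δ = 41.7 km − 35.9 km = 5.8 km, split between elevation h and root r with h + r = Δ.
Airy balance ρ_c h = (ρ_m − ρ_c) r gives r = h ρ_c/(ρ_m − ρ_c), so h (1 + ρ_c/(ρ_m − ρ_c)) = Δ, i.e. h = Δ (ρ_m − ρ_c)/ρ_m.
h = 5.8 km × 0.715/3.398 = 1.22 km.

1.22 km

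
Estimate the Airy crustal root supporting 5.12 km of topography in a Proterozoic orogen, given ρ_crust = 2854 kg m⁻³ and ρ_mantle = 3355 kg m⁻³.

Isostatic balance requires: the weight of the topography is balanced by the buoyancy of the root, ρ_c h = (ρ_m − ρ_c) r.
r = h · ρ_c / (ρ_m − ρ_c) = 5.12 km × 2854 / (3355 − 2854) = 29.2 km.

29.2 km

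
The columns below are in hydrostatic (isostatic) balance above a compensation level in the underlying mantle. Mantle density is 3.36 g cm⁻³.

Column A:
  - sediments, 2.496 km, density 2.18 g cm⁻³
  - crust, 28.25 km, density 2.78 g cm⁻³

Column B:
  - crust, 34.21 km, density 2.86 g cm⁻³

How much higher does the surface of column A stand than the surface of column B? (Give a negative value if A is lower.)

For any compensation level in the mantle, the mantle terms cancel and isostasy reduces to e = (Σt_A − Σt_B) − (Σ(ρt)_A − Σ(ρt)_B) / ρ_m.
Σt_A = 30.746 km; Σt_B = 34.21 km; Σ(ρt)_A = 83.97628; Σ(ρt)_B = 97.8406 (in km·g cm⁻³).
e = (30.746 − 34.21) − (83.97628 − 97.8406) / 3.36 = 0.662 km.

0.662 km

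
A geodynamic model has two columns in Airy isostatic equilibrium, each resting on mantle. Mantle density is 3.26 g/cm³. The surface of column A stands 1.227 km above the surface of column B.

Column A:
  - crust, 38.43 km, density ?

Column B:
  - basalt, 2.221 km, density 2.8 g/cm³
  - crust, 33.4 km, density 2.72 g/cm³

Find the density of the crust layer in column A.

Take the compensation level at the base of the deeper column (depth z_c below the surface of column A) and equate Σ ρ_i t_i down to z_c; mantle fills any gap and the z_c terms cancel.
Column A: 38.43×ρ + (z_c − 38.43)×3.26
Column B: 1.227×0 + 2.221×2.8 + 33.4×2.72 + (z_c − 1.227 − 35.621)×3.26
The z_c×3.26 term appears on both sides and cancels. Collect the known terms of each column as K = Σ(ρt)_known − 3.26 × (depth of known layers): K_A = 0 − 3.26×38.43 = −125.2818; K_B = 97.0668 − 3.26×(1.227 + 35.621) = −23.05768.
Balance: K_A + 38.43×ρ = K_B, so ρ = (K_B − K_A)/38.43 = 102.224/38.43 = 2.66 g/cm³.

2.66 g/cm³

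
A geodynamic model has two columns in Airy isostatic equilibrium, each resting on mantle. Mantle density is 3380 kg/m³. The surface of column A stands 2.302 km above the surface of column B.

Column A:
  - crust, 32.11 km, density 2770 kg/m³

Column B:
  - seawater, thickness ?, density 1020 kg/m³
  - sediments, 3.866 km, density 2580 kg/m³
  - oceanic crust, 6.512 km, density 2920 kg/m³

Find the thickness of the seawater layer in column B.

Take the compensation level at the base of the deeper column (depth z_c below the surface of column A) and equate Σ ρ_i t_i down to z_c; mantle fills any gap and the z_c terms cancel.
Column A: 32.11×2770 + (z_c − 32.11)×3380
Column B: 2.302×0 + x×1020 + 3.866×2580 + 6.512×2920 + (z_c − 2.302 − 10.378 − x)×3380
The z_c×3380 term appears on both sides and cancels. Collect the known terms of each column as K = Σ(ρt)_known − 3380 × (depth of known layers): K_A = 88944.7 − 3380×32.11 = −19587.1; K_B = 28989.32 − 3380×(2.302 + 10.378) = −13869.08.
Balance: K_A = K_B − x×(3380 − 1020), so x = (K_B − K_A)/(3380 − 1020) = 5718.02/2360 = 2.42 km.

2.42 km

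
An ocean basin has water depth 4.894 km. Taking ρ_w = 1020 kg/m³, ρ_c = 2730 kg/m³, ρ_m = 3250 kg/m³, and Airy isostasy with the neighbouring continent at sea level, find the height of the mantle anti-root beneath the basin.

16.1 km

For local isostatic compensation: replacing crust with seawater at the top is compensated by replacing crust with mantle at the base: d (ρ_c − ρ_w) = a (ρ_m − ρ_c).
a = d (ρ_c − ρ_w)/(ρ_m − ρ_c) = 4.894 km × 1710/520 = 16.1 km.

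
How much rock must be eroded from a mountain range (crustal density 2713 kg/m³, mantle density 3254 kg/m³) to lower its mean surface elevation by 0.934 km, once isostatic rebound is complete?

5.62 km

Net drop Δ = e − u = e − e ρ_c/ρ_m = e (ρ_m − ρ_c)/ρ_m.
e = Δ ρ_m/(ρ_m − ρ_c) = 0.934 km × 3254/541 = 5.62 km.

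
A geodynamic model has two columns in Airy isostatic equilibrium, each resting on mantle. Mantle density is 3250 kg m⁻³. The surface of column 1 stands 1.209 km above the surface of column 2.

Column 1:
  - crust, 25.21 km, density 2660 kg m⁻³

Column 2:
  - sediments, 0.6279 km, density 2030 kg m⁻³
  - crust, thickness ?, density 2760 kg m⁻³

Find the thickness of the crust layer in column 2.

20.8 km

Take the compensation level at the base of the deeper column (depth z_c below the surface of column 1) and equate Σ ρ_i t_i down to z_c; mantle fills any gap and the z_c terms cancel.
Column 1: 25.21×2660 + (z_c − 25.21)×3250
Column 2: 1.209×0 + 0.6279×2030 + x×2760 + (z_c − 1.209 − 0.6279 − x)×3250
The z_c×3250 term appears on both sides and cancels. Collect the known terms of each column as K = Σ(ρt)_known − 3250 × (depth of known layers): K_1 = 67058.6 − 3250×25.21 = −14873.9; K_2 = 1274.637 − 3250×(1.209 + 0.6279) = −4695.288.
Balance: K_1 = K_2 − x×(3250 − 2760), so x = (K_2 − K_1)/(3250 − 2760) = 10178.6/490 = 20.8 km.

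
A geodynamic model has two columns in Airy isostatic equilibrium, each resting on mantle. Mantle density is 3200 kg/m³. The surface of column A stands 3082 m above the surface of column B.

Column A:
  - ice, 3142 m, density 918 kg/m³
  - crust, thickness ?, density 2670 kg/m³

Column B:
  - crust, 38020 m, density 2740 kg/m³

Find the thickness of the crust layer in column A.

38100 m

Take the compensation level at the base of the deeper column (depth z_c below the surface of column A) and equate Σ ρ_i t_i down to z_c; mantle fills any gap and the z_c terms cancel.
Column A: 3142×918 + x×2670 + (z_c − 3142 − x)×3200
Column B: 3082×0 + 38020×2740 + (z_c − 3082 − 38020)×3200
The z_c×3200 term appears on both sides and cancels. Collect the known terms of each column as K = Σ(ρt)_known − 3200 × (depth of known layers): K_A = 2884356 − 3200×3142 = −7170044; K_B = 104174800 − 3200×(3082 + 38020) = −27351600.
Balance: K_A − x×(3200 − 2670) = K_B, so x = (K_A − K_B)/(3200 − 2670) = 20181600/530 = 38100 m.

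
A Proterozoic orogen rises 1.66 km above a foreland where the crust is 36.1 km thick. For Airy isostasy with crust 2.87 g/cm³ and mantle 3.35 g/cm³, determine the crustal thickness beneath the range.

Root depth r = h ρ_c / (ρ_m − ρ_c) = 1.66 km × 2.87 / 0.48 = 9.925 km.
Total thickness = T + h + r = 36.1 km + 1.66 km + 9.925 km = 47.7 km.

47.7 km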